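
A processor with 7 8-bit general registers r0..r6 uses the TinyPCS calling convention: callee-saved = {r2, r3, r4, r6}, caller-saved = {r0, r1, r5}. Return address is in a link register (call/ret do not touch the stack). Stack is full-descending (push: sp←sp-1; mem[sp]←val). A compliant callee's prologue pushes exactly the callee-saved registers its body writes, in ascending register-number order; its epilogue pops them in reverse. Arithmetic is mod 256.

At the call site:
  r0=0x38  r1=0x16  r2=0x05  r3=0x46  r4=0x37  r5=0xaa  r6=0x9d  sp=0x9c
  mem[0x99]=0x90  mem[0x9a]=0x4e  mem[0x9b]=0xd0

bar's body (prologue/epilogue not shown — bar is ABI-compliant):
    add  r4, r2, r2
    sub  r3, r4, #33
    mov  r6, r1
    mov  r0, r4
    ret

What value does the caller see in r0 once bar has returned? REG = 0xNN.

REG = 0x0a

prologue: push r3 -> mem[0x9b]=0x46, sp=0x9b
prologue: push r4 -> mem[0x9a]=0x37, sp=0x9a
prologue: push r6 -> mem[0x99]=0x9d, sp=0x99
body[0] add  r4, r2, r2 -> r4=0x0a
body[1] sub  r3, r4, #33 -> r3=0xe9
body[2] mov  r6, r1 -> r6=0x16
body[3] mov  r0, r4 -> r0=0x0a
epilogue: pop r6=0x9d, sp=0x9a
epilogue: pop r4=0x37, sp=0x9b
epilogue: pop r3=0x46, sp=0x9c
r0 is caller-saved -> body value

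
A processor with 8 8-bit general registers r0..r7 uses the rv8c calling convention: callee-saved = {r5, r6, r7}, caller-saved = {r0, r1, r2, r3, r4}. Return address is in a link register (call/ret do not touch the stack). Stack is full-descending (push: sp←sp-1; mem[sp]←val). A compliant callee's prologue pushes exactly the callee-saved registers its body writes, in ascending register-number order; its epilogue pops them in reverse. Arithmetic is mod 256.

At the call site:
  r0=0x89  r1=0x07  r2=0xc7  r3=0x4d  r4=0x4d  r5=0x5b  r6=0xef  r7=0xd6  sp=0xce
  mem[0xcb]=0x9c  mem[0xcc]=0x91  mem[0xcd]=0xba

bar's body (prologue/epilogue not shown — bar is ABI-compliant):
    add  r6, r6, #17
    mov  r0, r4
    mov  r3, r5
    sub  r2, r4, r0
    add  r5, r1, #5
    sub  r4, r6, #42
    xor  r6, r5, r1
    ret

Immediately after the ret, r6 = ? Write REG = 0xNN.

REG = 0xef

prologue: push r5 -> mem[0xcd]=0x5b, sp=0xcd
prologue: push r6 -> mem[0xcc]=0xef, sp=0xcc
body[0] add  r6, r6, #17 -> r6=0x00
body[1] mov  r0, r4 -> r0=0x4d
body[2] mov  r3, r5 -> r3=0x5b
body[3] sub  r2, r4, r0 -> r2=0x00
body[4] add  r5, r1, #5 -> r5=0x0c
body[5] sub  r4, r6, #42 -> r4=0xd6
body[6] xor  r6, r5, r1 -> r6=0x0b
epilogue: pop r6=0xef, sp=0xcd
epilogue: pop r5=0x5b, sp=0xce
r6 is callee-saved -> restored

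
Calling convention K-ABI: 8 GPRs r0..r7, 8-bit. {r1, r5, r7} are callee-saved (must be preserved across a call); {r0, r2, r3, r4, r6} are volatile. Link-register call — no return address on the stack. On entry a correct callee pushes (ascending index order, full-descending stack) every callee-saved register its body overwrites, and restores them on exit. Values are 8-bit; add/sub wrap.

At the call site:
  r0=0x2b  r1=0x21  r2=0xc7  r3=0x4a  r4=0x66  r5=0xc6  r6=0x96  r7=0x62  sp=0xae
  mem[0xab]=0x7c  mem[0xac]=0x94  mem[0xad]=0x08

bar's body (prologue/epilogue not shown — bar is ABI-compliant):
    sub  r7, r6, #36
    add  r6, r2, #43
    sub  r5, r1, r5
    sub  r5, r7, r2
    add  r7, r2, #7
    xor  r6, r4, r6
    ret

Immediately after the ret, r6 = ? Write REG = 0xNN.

prologue: push r5 → mem[0xad]=0xc6, sp=0xad
prologue: push r7 → mem[0xac]=0x62, sp=0xac
body[0] sub  r7, r6, #36 → r7=0x72
body[1] add  r6, r2, #43 → r6=0xf2
body[2] sub  r5, r1, r5 → r5=0x5b
body[3] sub  r5, r7, r2 → r5=0xab
body[4] add  r7, r2, #7 → r7=0xce
body[5] xor  r6, r4, r6 → r6=0x94
epilogue: pop r7=0x62, sp=0xad
epilogue: pop r5=0xc6, sp=0xae
r6 is caller-saved → body value

REG = 0x94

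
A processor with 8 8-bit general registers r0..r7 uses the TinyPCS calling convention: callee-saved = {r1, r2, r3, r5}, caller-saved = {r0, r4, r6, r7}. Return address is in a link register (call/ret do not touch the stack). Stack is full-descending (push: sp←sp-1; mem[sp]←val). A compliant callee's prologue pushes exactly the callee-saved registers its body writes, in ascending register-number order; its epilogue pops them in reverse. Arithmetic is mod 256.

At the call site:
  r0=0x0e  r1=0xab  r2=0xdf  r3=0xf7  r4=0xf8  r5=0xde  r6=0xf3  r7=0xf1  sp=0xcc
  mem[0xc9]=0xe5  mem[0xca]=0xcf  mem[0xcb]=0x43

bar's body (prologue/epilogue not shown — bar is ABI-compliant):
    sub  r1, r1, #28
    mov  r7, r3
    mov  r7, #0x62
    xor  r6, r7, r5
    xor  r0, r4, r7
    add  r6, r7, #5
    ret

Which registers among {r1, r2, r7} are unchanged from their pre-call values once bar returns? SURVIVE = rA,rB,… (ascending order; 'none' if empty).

SURVIVE = r1,r2

prologue: push r1 → mem[0xcb]=0xab, sp=0xcb
body[0] sub  r1, r1, #28 → r1=0x8f
body[1] mov  r7, r3 → r7=0xf7
body[2] mov  r7, #0x62 → r7=0x62
body[3] xor  r6, r7, r5 → r6=0xbc
body[4] xor  r0, r4, r7 → r0=0x9a
body[5] add  r6, r7, #5 → r6=0x67
epilogue: pop r1=0xab, sp=0xcc
r1: callee-saved, written=True
r2: callee-saved, written=False
r7: caller-saved, written=True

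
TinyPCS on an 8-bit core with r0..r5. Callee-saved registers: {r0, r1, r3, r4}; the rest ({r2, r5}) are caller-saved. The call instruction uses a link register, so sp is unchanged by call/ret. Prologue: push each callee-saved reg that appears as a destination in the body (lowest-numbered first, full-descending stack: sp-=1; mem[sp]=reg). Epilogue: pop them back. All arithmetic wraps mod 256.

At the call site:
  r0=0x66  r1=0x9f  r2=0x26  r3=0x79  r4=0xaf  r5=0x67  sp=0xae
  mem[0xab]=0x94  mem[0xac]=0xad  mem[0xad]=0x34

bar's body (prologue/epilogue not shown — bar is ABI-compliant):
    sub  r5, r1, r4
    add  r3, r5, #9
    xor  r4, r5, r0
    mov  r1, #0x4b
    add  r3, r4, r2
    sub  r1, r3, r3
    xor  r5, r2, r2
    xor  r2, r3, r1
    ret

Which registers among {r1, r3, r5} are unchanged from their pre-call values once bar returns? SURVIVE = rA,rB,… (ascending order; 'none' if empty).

prologue: push r1 → mem[0xad]=0x9f, sp=0xad
prologue: push r3 → mem[0xac]=0x79, sp=0xac
prologue: push r4 → mem[0xab]=0xaf, sp=0xab
body[0] sub  r5, r1, r4 → r5=0xf0
body[1] add  r3, r5, #9 → r3=0xf9
body[2] xor  r4, r5, r0 → r4=0x96
body[3] mov  r1, #0x4b → r1=0x4b
body[4] add  r3, r4, r2 → r3=0xbc
body[5] sub  r1, r3, r3 → r1=0x00
body[6] xor  r5, r2, r2 → r5=0x00
body[7] xor  r2, r3, r1 → r2=0xbc
epilogue: pop r4=0xaf, sp=0xac
epilogue: pop r3=0x79, sp=0xad
epilogue: pop r1=0x9f, sp=0xae
r1: callee-saved, written=True
r3: callee-saved, written=True
r5: caller-saved, written=True

SURVIVE = r1,r3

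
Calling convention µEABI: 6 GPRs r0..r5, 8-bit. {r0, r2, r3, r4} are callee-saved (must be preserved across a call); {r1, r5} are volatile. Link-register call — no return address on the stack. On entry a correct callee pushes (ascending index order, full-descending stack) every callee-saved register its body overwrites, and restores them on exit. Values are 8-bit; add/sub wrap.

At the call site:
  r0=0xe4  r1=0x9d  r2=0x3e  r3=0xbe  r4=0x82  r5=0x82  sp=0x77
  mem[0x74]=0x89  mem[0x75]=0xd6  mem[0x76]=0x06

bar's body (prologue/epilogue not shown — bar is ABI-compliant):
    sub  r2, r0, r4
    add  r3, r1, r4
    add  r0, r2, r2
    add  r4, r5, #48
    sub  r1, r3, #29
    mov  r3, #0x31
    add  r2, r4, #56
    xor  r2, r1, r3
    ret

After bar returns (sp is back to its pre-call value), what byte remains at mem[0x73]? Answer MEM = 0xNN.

prologue: push r0 -> mem[0x76]=0xe4, sp=0x76
prologue: push r2 -> mem[0x75]=0x3e, sp=0x75
prologue: push r3 -> mem[0x74]=0xbe, sp=0x74
prologue: push r4 -> mem[0x73]=0x82, sp=0x73
body[0] sub  r2, r0, r4 -> r2=0x62
body[1] add  r3, r1, r4 -> r3=0x1f
body[2] add  r0, r2, r2 -> r0=0xc4
body[3] add  r4, r5, #48 -> r4=0xb2
body[4] sub  r1, r3, #29 -> r1=0x02
body[5] mov  r3, #0x31 -> r3=0x31
body[6] add  r2, r4, #56 -> r2=0xea
body[7] xor  r2, r1, r3 -> r2=0x33
epilogue: pop r4=0x82, sp=0x74
epilogue: pop r3=0xbe, sp=0x75
epilogue: pop r2=0x3e, sp=0x76
epilogue: pop r0=0xe4, sp=0x77
prologue pushed ['r0', 'r2', 'r3', 'r4'] at ['0x76', '0x75', '0x74', '0x73']

MEM = 0x82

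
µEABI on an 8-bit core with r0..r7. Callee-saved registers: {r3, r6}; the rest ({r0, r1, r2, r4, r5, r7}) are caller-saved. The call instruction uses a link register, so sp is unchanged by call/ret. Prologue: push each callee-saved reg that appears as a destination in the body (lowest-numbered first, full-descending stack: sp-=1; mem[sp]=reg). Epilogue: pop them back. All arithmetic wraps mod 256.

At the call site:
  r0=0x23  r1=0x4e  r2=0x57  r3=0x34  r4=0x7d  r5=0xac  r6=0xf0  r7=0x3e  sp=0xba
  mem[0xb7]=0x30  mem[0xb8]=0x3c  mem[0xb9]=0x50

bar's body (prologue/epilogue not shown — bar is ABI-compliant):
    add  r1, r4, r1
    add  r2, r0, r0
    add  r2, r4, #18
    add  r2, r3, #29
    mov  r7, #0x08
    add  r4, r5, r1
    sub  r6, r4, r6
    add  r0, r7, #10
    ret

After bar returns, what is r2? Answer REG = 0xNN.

prologue: push r6 -> mem[0xb9]=0xf0, sp=0xb9
body[0] add  r1, r4, r1 -> r1=0xcb
body[1] add  r2, r0, r0 -> r2=0x46
body[2] add  r2, r4, #18 -> r2=0x8f
body[3] add  r2, r3, #29 -> r2=0x51
body[4] mov  r7, #0x08 -> r7=0x08
body[5] add  r4, r5, r1 -> r4=0x77
body[6] sub  r6, r4, r6 -> r6=0x87
body[7] add  r0, r7, #10 -> r0=0x12
epilogue: pop r6=0xf0, sp=0xba
r2 is caller-saved -> body value

REG = 0x51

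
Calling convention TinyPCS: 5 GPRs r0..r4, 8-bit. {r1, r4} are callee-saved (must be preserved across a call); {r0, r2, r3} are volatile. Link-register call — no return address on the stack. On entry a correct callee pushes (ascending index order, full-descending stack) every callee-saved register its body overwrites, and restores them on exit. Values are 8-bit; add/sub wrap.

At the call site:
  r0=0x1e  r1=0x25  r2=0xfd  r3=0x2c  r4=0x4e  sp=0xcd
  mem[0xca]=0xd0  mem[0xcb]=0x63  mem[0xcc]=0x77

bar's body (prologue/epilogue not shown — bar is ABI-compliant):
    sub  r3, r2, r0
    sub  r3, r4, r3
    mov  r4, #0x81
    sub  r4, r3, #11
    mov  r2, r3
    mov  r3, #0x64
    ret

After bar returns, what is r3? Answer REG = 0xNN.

REG = 0x64

prologue: push r4 -> mem[0xcc]=0x4e, sp=0xcc
body[0] sub  r3, r2, r0 -> r3=0xdf
body[1] sub  r3, r4, r3 -> r3=0x6f
body[2] mov  r4, #0x81 -> r4=0x81
body[3] sub  r4, r3, #11 -> r4=0x64
body[4] mov  r2, r3 -> r2=0x6f
body[5] mov  r3, #0x64 -> r3=0x64
epilogue: pop r4=0x4e, sp=0xcd
r3 is caller-saved -> body value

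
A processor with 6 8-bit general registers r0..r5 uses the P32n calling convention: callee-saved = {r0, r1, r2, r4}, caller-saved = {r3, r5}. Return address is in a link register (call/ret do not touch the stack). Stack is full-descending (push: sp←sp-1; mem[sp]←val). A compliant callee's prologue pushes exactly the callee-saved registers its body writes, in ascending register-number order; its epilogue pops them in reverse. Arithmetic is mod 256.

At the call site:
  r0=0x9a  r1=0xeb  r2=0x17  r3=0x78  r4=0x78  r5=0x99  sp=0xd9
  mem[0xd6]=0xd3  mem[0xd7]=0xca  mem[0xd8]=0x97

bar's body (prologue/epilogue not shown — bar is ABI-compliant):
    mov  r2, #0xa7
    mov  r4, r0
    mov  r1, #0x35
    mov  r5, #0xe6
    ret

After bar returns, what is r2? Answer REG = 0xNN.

prologue: push r1 -> mem[0xd8]=0xeb, sp=0xd8
prologue: push r2 -> mem[0xd7]=0x17, sp=0xd7
prologue: push r4 -> mem[0xd6]=0x78, sp=0xd6
body[0] mov  r2, #0xa7 -> r2=0xa7
body[1] mov  r4, r0 -> r4=0x9a
body[2] mov  r1, #0x35 -> r1=0x35
body[3] mov  r5, #0xe6 -> r5=0xe6
epilogue: pop r4=0x78, sp=0xd7
epilogue: pop r2=0x17, sp=0xd8
epilogue: pop r1=0xeb, sp=0xd9
r2 is callee-saved -> restored

REG = 0x17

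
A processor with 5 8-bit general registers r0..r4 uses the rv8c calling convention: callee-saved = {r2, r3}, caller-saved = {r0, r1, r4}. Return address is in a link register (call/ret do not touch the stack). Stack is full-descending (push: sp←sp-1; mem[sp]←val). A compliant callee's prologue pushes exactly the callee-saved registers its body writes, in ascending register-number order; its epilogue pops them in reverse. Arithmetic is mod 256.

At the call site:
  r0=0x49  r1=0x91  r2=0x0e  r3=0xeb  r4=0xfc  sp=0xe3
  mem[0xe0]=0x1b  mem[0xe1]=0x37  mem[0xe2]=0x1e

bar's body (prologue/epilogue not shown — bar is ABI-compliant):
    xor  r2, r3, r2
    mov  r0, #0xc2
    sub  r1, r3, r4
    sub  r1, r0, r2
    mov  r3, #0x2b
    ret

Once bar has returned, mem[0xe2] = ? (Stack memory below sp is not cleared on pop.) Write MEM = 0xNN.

prologue: push r2 → mem[0xe2]=0x0e, sp=0xe2
prologue: push r3 → mem[0xe1]=0xeb, sp=0xe1
body[0] xor  r2, r3, r2 → r2=0xe5
body[1] mov  r0, #0xc2 → r0=0xc2
body[2] sub  r1, r3, r4 → r1=0xef
body[3] sub  r1, r0, r2 → r1=0xdd
body[4] mov  r3, #0x2b → r3=0x2b
epilogue: pop r3=0xeb, sp=0xe2
epilogue: pop r2=0x0e, sp=0xe3
prologue pushed ['r2', 'r3'] at ['0xe2', '0xe1']

MEM = 0x0e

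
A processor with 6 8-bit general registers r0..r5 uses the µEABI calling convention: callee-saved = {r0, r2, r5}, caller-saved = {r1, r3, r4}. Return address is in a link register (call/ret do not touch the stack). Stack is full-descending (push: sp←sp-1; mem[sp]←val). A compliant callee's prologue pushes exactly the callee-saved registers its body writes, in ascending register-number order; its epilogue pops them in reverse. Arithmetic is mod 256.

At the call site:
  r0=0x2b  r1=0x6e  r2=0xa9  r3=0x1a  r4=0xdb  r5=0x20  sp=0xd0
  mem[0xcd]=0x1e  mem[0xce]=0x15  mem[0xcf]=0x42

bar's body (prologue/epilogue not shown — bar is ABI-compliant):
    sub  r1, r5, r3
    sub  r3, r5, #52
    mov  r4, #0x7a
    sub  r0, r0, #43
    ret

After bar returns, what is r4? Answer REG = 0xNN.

prologue: push r0 → mem[0xcf]=0x2b, sp=0xcf
body[0] sub  r1, r5, r3 → r1=0x06
body[1] sub  r3, r5, #52 → r3=0xec
body[2] mov  r4, #0x7a → r4=0x7a
body[3] sub  r0, r0, #43 → r0=0x00
epilogue: pop r0=0x2b, sp=0xd0
r4 is caller-saved → body value

REG = 0x7a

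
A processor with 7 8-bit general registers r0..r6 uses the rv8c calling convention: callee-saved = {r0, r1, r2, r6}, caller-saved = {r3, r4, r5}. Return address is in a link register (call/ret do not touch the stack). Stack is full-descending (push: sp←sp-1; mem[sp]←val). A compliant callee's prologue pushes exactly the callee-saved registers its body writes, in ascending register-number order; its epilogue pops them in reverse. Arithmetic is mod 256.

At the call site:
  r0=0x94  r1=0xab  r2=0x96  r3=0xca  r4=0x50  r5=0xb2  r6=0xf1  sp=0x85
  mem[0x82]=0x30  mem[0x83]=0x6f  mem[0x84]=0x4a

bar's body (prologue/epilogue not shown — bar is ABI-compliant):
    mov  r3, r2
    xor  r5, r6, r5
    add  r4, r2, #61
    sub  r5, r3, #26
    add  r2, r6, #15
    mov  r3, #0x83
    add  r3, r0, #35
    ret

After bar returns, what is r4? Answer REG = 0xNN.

prologue: push r2 -> mem[0x84]=0x96, sp=0x84
body[0] mov  r3, r2 -> r3=0x96
body[1] xor  r5, r6, r5 -> r5=0x43
body[2] add  r4, r2, #61 -> r4=0xd3
body[3] sub  r5, r3, #26 -> r5=0x7c
body[4] add  r2, r6, #15 -> r2=0x00
body[5] mov  r3, #0x83 -> r3=0x83
body[6] add  r3, r0, #35 -> r3=0xb7
epilogue: pop r2=0x96, sp=0x85
r4 is caller-saved -> body value

REG = 0xd3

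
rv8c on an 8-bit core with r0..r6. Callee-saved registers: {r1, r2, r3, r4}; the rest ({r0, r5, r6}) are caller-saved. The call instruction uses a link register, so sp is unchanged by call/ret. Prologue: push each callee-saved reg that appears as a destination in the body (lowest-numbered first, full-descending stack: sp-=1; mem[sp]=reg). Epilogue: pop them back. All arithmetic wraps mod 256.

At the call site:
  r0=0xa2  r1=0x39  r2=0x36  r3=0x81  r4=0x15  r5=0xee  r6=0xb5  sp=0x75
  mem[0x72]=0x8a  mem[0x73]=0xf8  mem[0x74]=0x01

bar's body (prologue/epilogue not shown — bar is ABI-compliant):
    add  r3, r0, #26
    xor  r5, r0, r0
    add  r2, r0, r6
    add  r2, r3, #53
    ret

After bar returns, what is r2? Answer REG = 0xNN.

REG = 0x36

prologue: push r2 -> mem[0x74]=0x36, sp=0x74
prologue: push r3 -> mem[0x73]=0x81, sp=0x73
body[0] add  r3, r0, #26 -> r3=0xbc
body[1] xor  r5, r0, r0 -> r5=0x00
body[2] add  r2, r0, r6 -> r2=0x57
body[3] add  r2, r3, #53 -> r2=0xf1
epilogue: pop r3=0x81, sp=0x74
epilogue: pop r2=0x36, sp=0x75
r2 is callee-saved -> restored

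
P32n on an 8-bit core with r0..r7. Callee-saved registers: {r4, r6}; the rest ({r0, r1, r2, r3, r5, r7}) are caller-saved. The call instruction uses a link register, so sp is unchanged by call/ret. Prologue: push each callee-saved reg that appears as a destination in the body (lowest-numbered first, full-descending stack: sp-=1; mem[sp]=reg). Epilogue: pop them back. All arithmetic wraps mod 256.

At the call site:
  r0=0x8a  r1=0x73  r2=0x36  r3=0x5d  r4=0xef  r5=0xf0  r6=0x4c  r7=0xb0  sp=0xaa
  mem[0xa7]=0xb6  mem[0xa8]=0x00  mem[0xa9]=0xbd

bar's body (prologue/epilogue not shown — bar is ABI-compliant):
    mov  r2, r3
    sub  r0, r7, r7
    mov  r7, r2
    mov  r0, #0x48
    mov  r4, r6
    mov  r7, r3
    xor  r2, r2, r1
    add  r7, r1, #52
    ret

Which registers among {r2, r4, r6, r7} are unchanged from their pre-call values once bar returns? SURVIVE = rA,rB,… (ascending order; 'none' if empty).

SURVIVE = r4,r6

prologue: push r4 → mem[0xa9]=0xef, sp=0xa9
body[0] mov  r2, r3 → r2=0x5d
body[1] sub  r0, r7, r7 → r0=0x00
body[2] mov  r7, r2 → r7=0x5d
body[3] mov  r0, #0x48 → r0=0x48
body[4] mov  r4, r6 → r4=0x4c
body[5] mov  r7, r3 → r7=0x5d
body[6] xor  r2, r2, r1 → r2=0x2e
body[7] add  r7, r1, #52 → r7=0xa7
epilogue: pop r4=0xef, sp=0xaa
r2: caller-saved, written=True
r4: callee-saved, written=True
r6: callee-saved, written=False
r7: caller-saved, written=True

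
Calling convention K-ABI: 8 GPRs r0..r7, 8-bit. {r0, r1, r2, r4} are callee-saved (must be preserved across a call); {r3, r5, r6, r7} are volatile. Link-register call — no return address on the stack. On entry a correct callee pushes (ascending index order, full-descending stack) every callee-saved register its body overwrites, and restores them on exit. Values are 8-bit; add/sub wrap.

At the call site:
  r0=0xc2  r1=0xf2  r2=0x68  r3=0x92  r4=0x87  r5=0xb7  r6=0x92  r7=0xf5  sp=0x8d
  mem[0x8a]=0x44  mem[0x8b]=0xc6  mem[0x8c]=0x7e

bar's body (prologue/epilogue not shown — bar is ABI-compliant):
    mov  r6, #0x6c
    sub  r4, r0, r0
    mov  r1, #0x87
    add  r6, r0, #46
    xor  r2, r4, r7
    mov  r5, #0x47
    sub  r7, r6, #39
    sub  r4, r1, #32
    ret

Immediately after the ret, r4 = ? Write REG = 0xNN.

REG = 0x87

prologue: push r1 -> mem[0x8c]=0xf2, sp=0x8c
prologue: push r2 -> mem[0x8b]=0x68, sp=0x8b
prologue: push r4 -> mem[0x8a]=0x87, sp=0x8a
body[0] mov  r6, #0x6c -> r6=0x6c
body[1] sub  r4, r0, r0 -> r4=0x00
body[2] mov  r1, #0x87 -> r1=0x87
body[3] add  r6, r0, #46 -> r6=0xf0
body[4] xor  r2, r4, r7 -> r2=0xf5
body[5] mov  r5, #0x47 -> r5=0x47
body[6] sub  r7, r6, #39 -> r7=0xc9
body[7] sub  r4, r1, #32 -> r4=0x67
epilogue: pop r4=0x87, sp=0x8b
epilogue: pop r2=0x68, sp=0x8c
epilogue: pop r1=0xf2, sp=0x8d
r4 is callee-saved -> restored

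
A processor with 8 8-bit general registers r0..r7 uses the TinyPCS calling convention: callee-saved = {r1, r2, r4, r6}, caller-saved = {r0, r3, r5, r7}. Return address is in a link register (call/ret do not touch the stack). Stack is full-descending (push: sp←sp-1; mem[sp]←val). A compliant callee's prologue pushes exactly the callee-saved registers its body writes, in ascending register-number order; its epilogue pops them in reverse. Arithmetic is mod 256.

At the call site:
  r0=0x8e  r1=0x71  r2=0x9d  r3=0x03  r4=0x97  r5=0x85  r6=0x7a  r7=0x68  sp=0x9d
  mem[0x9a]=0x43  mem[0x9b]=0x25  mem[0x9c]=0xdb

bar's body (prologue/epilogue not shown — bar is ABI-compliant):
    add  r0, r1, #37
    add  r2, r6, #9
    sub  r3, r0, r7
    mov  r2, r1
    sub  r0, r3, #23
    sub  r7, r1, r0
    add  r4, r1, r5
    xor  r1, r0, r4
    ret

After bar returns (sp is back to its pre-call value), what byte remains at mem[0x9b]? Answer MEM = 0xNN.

prologue: push r1 → mem[0x9c]=0x71, sp=0x9c
prologue: push r2 → mem[0x9b]=0x9d, sp=0x9b
prologue: push r4 → mem[0x9a]=0x97, sp=0x9a
body[0] add  r0, r1, #37 → r0=0x96
body[1] add  r2, r6, #9 → r2=0x83
body[2] sub  r3, r0, r7 → r3=0x2e
body[3] mov  r2, r1 → r2=0x71
body[4] sub  r0, r3, #23 → r0=0x17
body[5] sub  r7, r1, r0 → r7=0x5a
body[6] add  r4, r1, r5 → r4=0xf6
body[7] xor  r1, r0, r4 → r1=0xe1
epilogue: pop r4=0x97, sp=0x9b
epilogue: pop r2=0x9d, sp=0x9c
epilogue: pop r1=0x71, sp=0x9d
prologue pushed ['r1', 'r2', 'r4'] at ['0x9c', '0x9b', '0x9a']

MEM = 0x9d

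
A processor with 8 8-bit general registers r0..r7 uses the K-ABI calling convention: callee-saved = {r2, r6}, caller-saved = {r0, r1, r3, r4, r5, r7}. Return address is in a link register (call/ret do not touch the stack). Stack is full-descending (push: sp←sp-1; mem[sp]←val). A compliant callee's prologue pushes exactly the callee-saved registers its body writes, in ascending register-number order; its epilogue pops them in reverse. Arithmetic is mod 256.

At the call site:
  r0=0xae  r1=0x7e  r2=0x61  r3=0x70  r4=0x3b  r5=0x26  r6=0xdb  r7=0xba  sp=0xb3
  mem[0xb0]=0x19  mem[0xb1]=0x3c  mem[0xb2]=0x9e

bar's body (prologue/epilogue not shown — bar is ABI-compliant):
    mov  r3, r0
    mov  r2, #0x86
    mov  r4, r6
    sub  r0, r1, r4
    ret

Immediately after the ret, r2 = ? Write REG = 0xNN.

prologue: push r2 -> mem[0xb2]=0x61, sp=0xb2
body[0] mov  r3, r0 -> r3=0xae
body[1] mov  r2, #0x86 -> r2=0x86
body[2] mov  r4, r6 -> r4=0xdb
body[3] sub  r0, r1, r4 -> r0=0xa3
epilogue: pop r2=0x61, sp=0xb3
r2 is callee-saved -> restored

REG = 0x61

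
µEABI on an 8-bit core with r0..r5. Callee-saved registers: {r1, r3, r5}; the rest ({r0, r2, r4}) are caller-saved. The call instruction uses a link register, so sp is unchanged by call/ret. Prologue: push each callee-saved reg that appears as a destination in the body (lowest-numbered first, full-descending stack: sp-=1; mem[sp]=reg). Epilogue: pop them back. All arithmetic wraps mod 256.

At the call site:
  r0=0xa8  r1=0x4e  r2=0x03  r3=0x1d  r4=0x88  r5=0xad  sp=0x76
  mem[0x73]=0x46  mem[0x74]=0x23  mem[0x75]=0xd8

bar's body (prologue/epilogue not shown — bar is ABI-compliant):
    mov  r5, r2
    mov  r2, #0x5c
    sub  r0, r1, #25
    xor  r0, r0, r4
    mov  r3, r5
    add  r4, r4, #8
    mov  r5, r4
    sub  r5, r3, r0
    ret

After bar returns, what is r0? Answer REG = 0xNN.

REG = 0xbd

prologue: push r3 → mem[0x75]=0x1d, sp=0x75
prologue: push r5 → mem[0x74]=0xad, sp=0x74
body[0] mov  r5, r2 → r5=0x03
body[1] mov  r2, #0x5c → r2=0x5c
body[2] sub  r0, r1, #25 → r0=0x35
body[3] xor  r0, r0, r4 → r0=0xbd
body[4] mov  r3, r5 → r3=0x03
body[5] add  r4, r4, #8 → r4=0x90
body[6] mov  r5, r4 → r5=0x90
body[7] sub  r5, r3, r0 → r5=0x46
epilogue: pop r5=0xad, sp=0x75
epilogue: pop r3=0x1d, sp=0x76
r0 is caller-saved → body value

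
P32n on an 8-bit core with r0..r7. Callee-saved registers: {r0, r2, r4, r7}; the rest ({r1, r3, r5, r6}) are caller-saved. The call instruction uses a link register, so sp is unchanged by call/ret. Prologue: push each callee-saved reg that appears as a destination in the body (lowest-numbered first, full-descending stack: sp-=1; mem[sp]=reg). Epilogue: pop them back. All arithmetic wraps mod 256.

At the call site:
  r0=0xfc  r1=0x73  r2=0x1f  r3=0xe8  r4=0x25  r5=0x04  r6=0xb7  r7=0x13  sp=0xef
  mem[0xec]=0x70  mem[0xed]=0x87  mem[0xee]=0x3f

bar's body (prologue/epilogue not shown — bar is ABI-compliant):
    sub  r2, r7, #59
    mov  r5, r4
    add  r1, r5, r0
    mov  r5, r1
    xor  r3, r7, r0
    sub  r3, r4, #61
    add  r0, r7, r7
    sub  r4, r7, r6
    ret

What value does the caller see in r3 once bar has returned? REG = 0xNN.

REG = 0xe8

prologue: push r0 -> mem[0xee]=0xfc, sp=0xee
prologue: push r2 -> mem[0xed]=0x1f, sp=0xed
prologue: push r4 -> mem[0xec]=0x25, sp=0xec
body[0] sub  r2, r7, #59 -> r2=0xd8
body[1] mov  r5, r4 -> r5=0x25
body[2] add  r1, r5, r0 -> r1=0x21
body[3] mov  r5, r1 -> r5=0x21
body[4] xor  r3, r7, r0 -> r3=0xef
body[5] sub  r3, r4, #61 -> r3=0xe8
body[6] add  r0, r7, r7 -> r0=0x26
body[7] sub  r4, r7, r6 -> r4=0x5c
epilogue: pop r4=0x25, sp=0xed
epilogue: pop r2=0x1f, sp=0xee
epilogue: pop r0=0xfc, sp=0xef
r3 is caller-saved -> body value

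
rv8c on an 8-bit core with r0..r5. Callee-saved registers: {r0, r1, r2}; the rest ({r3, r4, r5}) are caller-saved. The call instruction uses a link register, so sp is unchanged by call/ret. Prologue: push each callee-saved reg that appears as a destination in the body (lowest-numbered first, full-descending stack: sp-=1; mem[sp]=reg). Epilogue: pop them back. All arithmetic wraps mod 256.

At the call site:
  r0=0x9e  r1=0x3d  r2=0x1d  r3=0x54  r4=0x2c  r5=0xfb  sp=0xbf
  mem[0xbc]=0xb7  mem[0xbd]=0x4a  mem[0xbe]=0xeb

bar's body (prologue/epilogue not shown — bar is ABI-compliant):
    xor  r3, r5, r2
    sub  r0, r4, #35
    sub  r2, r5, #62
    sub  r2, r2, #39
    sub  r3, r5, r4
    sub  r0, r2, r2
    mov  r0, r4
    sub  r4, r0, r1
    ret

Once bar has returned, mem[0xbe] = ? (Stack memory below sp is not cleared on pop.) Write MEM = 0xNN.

prologue: push r0 → mem[0xbe]=0x9e, sp=0xbe
prologue: push r2 → mem[0xbd]=0x1d, sp=0xbd
body[0] xor  r3, r5, r2 → r3=0xe6
body[1] sub  r0, r4, #35 → r0=0x09
body[2] sub  r2, r5, #62 → r2=0xbd
body[3] sub  r2, r2, #39 → r2=0x96
body[4] sub  r3, r5, r4 → r3=0xcf
body[5] sub  r0, r2, r2 → r0=0x00
body[6] mov  r0, r4 → r0=0x2c
body[7] sub  r4, r0, r1 → r4=0xef
epilogue: pop r2=0x1d, sp=0xbe
epilogue: pop r0=0x9e, sp=0xbf
prologue pushed ['r0', 'r2'] at ['0xbe', '0xbd']

MEM = 0x9e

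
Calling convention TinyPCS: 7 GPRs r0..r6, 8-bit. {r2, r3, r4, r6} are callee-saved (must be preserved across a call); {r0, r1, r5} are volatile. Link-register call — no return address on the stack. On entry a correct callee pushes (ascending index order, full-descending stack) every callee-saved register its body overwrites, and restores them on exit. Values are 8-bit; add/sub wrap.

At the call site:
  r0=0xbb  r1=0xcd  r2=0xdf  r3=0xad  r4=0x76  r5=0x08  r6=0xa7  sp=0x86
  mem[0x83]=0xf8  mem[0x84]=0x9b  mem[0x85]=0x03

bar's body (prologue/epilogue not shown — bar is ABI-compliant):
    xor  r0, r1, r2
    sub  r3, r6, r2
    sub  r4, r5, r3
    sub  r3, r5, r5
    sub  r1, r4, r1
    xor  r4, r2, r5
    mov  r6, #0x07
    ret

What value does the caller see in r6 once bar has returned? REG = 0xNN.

prologue: push r3 -> mem[0x85]=0xad, sp=0x85
prologue: push r4 -> mem[0x84]=0x76, sp=0x84
prologue: push r6 -> mem[0x83]=0xa7, sp=0x83
body[0] xor  r0, r1, r2 -> r0=0x12
body[1] sub  r3, r6, r2 -> r3=0xc8
body[2] sub  r4, r5, r3 -> r4=0x40
body[3] sub  r3, r5, r5 -> r3=0x00
body[4] sub  r1, r4, r1 -> r1=0x73
body[5] xor  r4, r2, r5 -> r4=0xd7
body[6] mov  r6, #0x07 -> r6=0x07
epilogue: pop r6=0xa7, sp=0x84
epilogue: pop r4=0x76, sp=0x85
epilogue: pop r3=0xad, sp=0x86
r6 is callee-saved -> restored

REG = 0xa7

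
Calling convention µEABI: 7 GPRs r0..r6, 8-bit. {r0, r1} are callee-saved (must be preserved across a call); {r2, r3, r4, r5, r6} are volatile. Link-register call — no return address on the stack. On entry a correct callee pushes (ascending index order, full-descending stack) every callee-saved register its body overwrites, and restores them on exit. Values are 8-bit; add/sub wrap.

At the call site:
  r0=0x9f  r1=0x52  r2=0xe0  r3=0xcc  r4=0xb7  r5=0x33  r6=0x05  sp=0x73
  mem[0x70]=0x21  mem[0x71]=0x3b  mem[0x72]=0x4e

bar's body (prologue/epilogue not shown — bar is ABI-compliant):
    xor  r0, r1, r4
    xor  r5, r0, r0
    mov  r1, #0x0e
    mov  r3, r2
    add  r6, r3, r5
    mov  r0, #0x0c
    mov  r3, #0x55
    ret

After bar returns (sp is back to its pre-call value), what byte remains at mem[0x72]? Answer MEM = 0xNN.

prologue: push r0 -> mem[0x72]=0x9f, sp=0x72
prologue: push r1 -> mem[0x71]=0x52, sp=0x71
body[0] xor  r0, r1, r4 -> r0=0xe5
body[1] xor  r5, r0, r0 -> r5=0x00
body[2] mov  r1, #0x0e -> r1=0x0e
body[3] mov  r3, r2 -> r3=0xe0
body[4] add  r6, r3, r5 -> r6=0xe0
body[5] mov  r0, #0x0c -> r0=0x0c
body[6] mov  r3, #0x55 -> r3=0x55
epilogue: pop r1=0x52, sp=0x72
epilogue: pop r0=0x9f, sp=0x73
prologue pushed ['r0', 'r1'] at ['0x72', '0x71']

MEM = 0x9f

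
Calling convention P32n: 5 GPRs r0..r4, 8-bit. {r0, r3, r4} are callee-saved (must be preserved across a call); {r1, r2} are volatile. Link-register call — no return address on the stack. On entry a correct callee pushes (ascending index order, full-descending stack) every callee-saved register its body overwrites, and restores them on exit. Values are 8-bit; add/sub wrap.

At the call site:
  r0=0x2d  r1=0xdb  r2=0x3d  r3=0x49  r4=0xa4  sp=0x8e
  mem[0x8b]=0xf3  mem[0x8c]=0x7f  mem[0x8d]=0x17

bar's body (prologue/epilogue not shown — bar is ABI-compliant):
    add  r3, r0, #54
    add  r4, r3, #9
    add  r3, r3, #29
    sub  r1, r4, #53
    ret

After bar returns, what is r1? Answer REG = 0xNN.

prologue: push r3 -> mem[0x8d]=0x49, sp=0x8d
prologue: push r4 -> mem[0x8c]=0xa4, sp=0x8c
body[0] add  r3, r0, #54 -> r3=0x63
body[1] add  r4, r3, #9 -> r4=0x6c
body[2] add  r3, r3, #29 -> r3=0x80
body[3] sub  r1, r4, #53 -> r1=0x37
epilogue: pop r4=0xa4, sp=0x8d
epilogue: pop r3=0x49, sp=0x8e
r1 is caller-saved -> body value

REG = 0x37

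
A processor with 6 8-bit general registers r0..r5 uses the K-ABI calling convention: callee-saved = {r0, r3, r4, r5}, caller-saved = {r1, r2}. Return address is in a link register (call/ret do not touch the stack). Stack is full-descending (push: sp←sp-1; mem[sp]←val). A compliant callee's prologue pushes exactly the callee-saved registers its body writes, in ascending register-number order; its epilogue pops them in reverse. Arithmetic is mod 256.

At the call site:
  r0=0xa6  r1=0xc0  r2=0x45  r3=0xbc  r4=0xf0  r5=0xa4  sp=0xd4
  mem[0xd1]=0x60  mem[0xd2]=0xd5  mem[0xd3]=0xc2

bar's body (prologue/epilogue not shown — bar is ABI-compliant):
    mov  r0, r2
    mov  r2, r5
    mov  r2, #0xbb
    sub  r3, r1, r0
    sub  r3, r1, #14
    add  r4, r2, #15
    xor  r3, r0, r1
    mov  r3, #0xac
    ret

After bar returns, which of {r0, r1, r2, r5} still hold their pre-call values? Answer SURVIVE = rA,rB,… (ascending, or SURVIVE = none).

prologue: push r0 → mem[0xd3]=0xa6, sp=0xd3
prologue: push r3 → mem[0xd2]=0xbc, sp=0xd2
prologue: push r4 → mem[0xd1]=0xf0, sp=0xd1
body[0] mov  r0, r2 → r0=0x45
body[1] mov  r2, r5 → r2=0xa4
body[2] mov  r2, #0xbb → r2=0xbb
body[3] sub  r3, r1, r0 → r3=0x7b
body[4] sub  r3, r1, #14 → r3=0xb2
body[5] add  r4, r2, #15 → r4=0xca
body[6] xor  r3, r0, r1 → r3=0x85
body[7] mov  r3, #0xac → r3=0xac
epilogue: pop r4=0xf0, sp=0xd2
epilogue: pop r3=0xbc, sp=0xd3
epilogue: pop r0=0xa6, sp=0xd4
r0: callee-saved, written=True
r1: caller-saved, written=False
r2: caller-saved, written=True
r5: callee-saved, written=False

SURVIVE = r0,r1,r5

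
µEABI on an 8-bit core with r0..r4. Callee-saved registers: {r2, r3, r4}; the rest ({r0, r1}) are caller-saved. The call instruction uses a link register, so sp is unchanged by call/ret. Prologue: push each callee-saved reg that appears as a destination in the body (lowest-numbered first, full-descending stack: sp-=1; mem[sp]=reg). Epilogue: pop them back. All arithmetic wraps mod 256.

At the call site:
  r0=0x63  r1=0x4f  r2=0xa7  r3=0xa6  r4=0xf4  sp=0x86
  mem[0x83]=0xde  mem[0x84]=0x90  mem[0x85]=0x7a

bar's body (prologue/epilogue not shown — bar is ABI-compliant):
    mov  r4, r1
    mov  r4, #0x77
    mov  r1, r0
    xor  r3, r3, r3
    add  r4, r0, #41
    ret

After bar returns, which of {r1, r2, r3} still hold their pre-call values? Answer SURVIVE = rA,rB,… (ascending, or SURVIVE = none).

prologue: push r3 -> mem[0x85]=0xa6, sp=0x85
prologue: push r4 -> mem[0x84]=0xf4, sp=0x84
body[0] mov  r4, r1 -> r4=0x4f
body[1] mov  r4, #0x77 -> r4=0x77
body[2] mov  r1, r0 -> r1=0x63
body[3] xor  r3, r3, r3 -> r3=0x00
body[4] add  r4, r0, #41 -> r4=0x8c
epilogue: pop r4=0xf4, sp=0x85
epilogue: pop r3=0xa6, sp=0x86
r1: caller-saved, written=True
r2: callee-saved, written=False
r3: callee-saved, written=True

SURVIVE = r2,r3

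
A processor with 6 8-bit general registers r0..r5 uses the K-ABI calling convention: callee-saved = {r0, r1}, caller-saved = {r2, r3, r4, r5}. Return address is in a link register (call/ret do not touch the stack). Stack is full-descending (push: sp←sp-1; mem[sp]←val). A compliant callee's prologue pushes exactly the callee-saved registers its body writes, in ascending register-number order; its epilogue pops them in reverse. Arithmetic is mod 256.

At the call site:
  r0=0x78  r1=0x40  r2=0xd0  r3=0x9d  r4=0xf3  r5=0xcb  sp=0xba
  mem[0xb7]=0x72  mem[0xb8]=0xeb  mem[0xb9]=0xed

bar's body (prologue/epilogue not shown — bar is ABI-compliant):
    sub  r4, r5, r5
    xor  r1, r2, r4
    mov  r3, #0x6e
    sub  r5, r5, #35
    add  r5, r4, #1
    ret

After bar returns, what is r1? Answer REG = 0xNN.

REG = 0x40

prologue: push r1 -> mem[0xb9]=0x40, sp=0xb9
body[0] sub  r4, r5, r5 -> r4=0x00
body[1] xor  r1, r2, r4 -> r1=0xd0
body[2] mov  r3, #0x6e -> r3=0x6e
body[3] sub  r5, r5, #35 -> r5=0xa8
body[4] add  r5, r4, #1 -> r5=0x01
epilogue: pop r1=0x40, sp=0xba
r1 is callee-saved -> restored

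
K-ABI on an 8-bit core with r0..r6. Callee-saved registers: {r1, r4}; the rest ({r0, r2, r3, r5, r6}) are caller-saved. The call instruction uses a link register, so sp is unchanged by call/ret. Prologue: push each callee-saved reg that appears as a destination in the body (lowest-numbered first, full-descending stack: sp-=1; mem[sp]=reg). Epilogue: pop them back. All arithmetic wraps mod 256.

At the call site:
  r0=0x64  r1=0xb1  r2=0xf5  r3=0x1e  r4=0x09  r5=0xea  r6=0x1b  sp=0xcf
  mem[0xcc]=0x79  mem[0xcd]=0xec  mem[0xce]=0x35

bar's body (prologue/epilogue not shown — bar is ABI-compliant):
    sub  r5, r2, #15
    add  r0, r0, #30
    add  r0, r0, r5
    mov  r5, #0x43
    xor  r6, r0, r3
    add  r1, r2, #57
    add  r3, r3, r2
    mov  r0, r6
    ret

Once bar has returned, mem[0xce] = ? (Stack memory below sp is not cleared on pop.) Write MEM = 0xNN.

prologue: push r1 -> mem[0xce]=0xb1, sp=0xce
body[0] sub  r5, r2, #15 -> r5=0xe6
body[1] add  r0, r0, #30 -> r0=0x82
body[2] add  r0, r0, r5 -> r0=0x68
body[3] mov  r5, #0x43 -> r5=0x43
body[4] xor  r6, r0, r3 -> r6=0x76
body[5] add  r1, r2, #57 -> r1=0x2e
body[6] add  r3, r3, r2 -> r3=0x13
body[7] mov  r0, r6 -> r0=0x76
epilogue: pop r1=0xb1, sp=0xcf
prologue pushed ['r1'] at ['0xce']

MEM = 0xb1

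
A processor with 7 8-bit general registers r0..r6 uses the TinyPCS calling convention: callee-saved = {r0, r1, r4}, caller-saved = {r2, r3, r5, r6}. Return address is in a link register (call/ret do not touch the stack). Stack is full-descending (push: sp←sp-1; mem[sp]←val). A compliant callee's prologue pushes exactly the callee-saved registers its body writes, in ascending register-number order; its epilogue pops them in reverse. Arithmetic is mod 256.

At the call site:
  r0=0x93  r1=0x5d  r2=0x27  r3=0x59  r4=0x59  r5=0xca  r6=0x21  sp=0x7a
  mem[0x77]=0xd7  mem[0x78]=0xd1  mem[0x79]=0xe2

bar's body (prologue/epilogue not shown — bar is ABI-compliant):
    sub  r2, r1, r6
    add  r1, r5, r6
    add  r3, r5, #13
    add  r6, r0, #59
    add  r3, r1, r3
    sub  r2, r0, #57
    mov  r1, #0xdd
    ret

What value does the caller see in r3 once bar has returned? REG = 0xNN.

REG = 0xc2

prologue: push r1 → mem[0x79]=0x5d, sp=0x79
body[0] sub  r2, r1, r6 → r2=0x3c
body[1] add  r1, r5, r6 → r1=0xeb
body[2] add  r3, r5, #13 → r3=0xd7
body[3] add  r6, r0, #59 → r6=0xce
body[4] add  r3, r1, r3 → r3=0xc2
body[5] sub  r2, r0, #57 → r2=0x5a
body[6] mov  r1, #0xdd → r1=0xdd
epilogue: pop r1=0x5d, sp=0x7a
r3 is caller-saved → body value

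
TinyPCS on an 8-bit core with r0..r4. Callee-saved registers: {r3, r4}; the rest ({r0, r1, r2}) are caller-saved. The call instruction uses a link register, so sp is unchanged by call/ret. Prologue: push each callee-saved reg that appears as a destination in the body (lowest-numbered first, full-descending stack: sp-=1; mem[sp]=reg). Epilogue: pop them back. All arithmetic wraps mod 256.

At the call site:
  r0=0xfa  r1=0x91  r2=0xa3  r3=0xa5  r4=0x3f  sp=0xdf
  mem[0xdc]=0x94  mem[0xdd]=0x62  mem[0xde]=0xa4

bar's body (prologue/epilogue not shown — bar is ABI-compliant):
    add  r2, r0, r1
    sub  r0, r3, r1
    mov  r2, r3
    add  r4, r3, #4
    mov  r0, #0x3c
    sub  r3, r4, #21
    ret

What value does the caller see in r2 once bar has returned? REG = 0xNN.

prologue: push r3 → mem[0xde]=0xa5, sp=0xde
prologue: push r4 → mem[0xdd]=0x3f, sp=0xdd
body[0] add  r2, r0, r1 → r2=0x8b
body[1] sub  r0, r3, r1 → r0=0x14
body[2] mov  r2, r3 → r2=0xa5
body[3] add  r4, r3, #4 → r4=0xa9
body[4] mov  r0, #0x3c → r0=0x3c
body[5] sub  r3, r4, #21 → r3=0x94
epilogue: pop r4=0x3f, sp=0xde
epilogue: pop r3=0xa5, sp=0xdf
r2 is caller-saved → body value

REG = 0xa5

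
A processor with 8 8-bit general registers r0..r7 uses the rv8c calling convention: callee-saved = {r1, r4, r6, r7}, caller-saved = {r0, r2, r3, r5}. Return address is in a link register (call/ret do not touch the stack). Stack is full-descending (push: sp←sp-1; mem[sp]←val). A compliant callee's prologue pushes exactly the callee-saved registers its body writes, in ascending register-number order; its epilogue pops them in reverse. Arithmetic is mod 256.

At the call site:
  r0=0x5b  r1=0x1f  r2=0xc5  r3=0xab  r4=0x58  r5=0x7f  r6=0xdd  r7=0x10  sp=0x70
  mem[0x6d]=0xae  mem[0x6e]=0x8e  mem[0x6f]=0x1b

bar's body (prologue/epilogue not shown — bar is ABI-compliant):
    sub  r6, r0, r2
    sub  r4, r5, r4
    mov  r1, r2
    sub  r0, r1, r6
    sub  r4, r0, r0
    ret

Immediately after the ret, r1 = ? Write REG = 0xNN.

REG = 0x1f

prologue: push r1 → mem[0x6f]=0x1f, sp=0x6f
prologue: push r4 → mem[0x6e]=0x58, sp=0x6e
prologue: push r6 → mem[0x6d]=0xdd, sp=0x6d
body[0] sub  r6, r0, r2 → r6=0x96
body[1] sub  r4, r5, r4 → r4=0x27
body[2] mov  r1, r2 → r1=0xc5
body[3] sub  r0, r1, r6 → r0=0x2f
body[4] sub  r4, r0, r0 → r4=0x00
epilogue: pop r6=0xdd, sp=0x6e
epilogue: pop r4=0x58, sp=0x6f
epilogue: pop r1=0x1f, sp=0x70
r1 is callee-saved → restored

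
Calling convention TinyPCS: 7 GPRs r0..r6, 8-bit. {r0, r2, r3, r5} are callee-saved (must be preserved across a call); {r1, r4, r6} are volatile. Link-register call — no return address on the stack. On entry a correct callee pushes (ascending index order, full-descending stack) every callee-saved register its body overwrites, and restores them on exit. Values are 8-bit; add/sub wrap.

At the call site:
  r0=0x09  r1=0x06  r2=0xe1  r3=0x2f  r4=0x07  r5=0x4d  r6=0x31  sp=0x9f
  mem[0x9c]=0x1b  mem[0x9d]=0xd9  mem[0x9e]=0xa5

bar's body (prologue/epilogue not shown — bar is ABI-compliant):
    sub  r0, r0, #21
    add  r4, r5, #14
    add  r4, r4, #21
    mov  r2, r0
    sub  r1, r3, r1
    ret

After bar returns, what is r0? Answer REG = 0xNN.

REG = 0x09

prologue: push r0 → mem[0x9e]=0x09, sp=0x9e
prologue: push r2 → mem[0x9d]=0xe1, sp=0x9d
body[0] sub  r0, r0, #21 → r0=0xf4
body[1] add  r4, r5, #14 → r4=0x5b
body[2] add  r4, r4, #21 → r4=0x70
body[3] mov  r2, r0 → r2=0xf4
body[4] sub  r1, r3, r1 → r1=0x29
epilogue: pop r2=0xe1, sp=0x9e
epilogue: pop r0=0x09, sp=0x9f
r0 is callee-saved → restored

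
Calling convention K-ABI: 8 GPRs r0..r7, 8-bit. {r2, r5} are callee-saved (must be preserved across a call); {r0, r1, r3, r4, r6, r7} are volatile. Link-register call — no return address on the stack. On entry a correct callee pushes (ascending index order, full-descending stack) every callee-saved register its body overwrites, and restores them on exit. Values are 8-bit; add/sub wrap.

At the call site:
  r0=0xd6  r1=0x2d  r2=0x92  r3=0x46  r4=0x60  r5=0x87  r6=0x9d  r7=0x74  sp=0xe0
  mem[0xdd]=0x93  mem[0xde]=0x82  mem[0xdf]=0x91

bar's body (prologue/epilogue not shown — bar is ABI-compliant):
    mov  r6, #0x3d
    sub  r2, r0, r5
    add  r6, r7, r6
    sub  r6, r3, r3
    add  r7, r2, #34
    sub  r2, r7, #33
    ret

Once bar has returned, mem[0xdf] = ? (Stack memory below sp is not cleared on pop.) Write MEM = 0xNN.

MEM = 0x92

prologue: push r2 -> mem[0xdf]=0x92, sp=0xdf
body[0] mov  r6, #0x3d -> r6=0x3d
body[1] sub  r2, r0, r5 -> r2=0x4f
body[2] add  r6, r7, r6 -> r6=0xb1
body[3] sub  r6, r3, r3 -> r6=0x00
body[4] add  r7, r2, #34 -> r7=0x71
body[5] sub  r2, r7, #33 -> r2=0x50
epilogue: pop r2=0x92, sp=0xe0
prologue pushed ['r2'] at ['0xdf']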